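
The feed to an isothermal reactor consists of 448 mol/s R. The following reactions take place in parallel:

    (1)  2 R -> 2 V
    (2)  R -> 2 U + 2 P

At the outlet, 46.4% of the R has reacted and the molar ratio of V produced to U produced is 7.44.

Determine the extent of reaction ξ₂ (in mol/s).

Conversion of R: R consumed = 0.464 × 448 = 207.9 mol/s = 2ξ₁ + 1ξ₂.
Selectivity: 2ξ₁ / (2ξ₂) = 7.44 → ξ₁ = 7.44 ξ₂.
Substitute: (2·7.44 + 1) ξ₂ = 207.9 → ξ₂ = 13.09 mol/s, ξ₁ = 97.39 mol/s.
Outlet amounts (n = n₀ + Σ ν·ξ):
  R: 448 − 2(97.39) − 1(13.09) = 240.1
  V: 0 + 2(97.39) = 194.8
  U: 0 + 2(13.09) = 26.18
  P: 0 + 2(13.09) = 26.18

ξ₂ = 13.1 mol/s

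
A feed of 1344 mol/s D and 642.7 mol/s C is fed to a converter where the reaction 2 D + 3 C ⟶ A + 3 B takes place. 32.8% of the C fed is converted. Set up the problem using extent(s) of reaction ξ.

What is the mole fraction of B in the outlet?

0.11

C reacted = 0.328 × 642.7 = 210.8 mol/s; ν_C = −3, so ξ = 210.8/3 = 70.27 mol/s.
Outlet amounts (n = n₀ + ν ξ):
  D: 1344 − 2(70.27) = 1203
  C: 642.7 − 3(70.27) = 431.9
  A: 0 + 1(70.27) = 70.27
  B: 0 + 3(70.27) = 210.8
Total out = 1916 mol/s; y_B = 210.8 / 1916 = 0.11.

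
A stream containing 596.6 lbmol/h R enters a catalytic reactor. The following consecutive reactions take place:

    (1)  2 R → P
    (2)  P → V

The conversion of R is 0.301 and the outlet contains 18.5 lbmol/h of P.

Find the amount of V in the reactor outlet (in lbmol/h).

71.3 lbmol/h

Conversion of R: R consumed = 2ξ₁ = 0.301 × 596.6 → ξ₁ = 89.79 lbmol/h.
P balance: n_P = 0 + 1ξ₁ − 1ξ₂ = 18.5 → ξ₂ = (1·89.79 − 18.5)/1 = 71.29 lbmol/h.
Outlet amounts (n = n₀ + Σ ν·ξ):
  R: 596.6 − 2(89.79) = 417
  P: 0 + 1(89.79) − 1(71.29) = 18.5
  V: 0 + 1(71.29) = 71.29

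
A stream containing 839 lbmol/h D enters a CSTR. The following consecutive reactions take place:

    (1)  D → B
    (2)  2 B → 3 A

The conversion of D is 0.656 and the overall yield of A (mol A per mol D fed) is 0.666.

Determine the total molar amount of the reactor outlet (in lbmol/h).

Conversion of D: D consumed = 1ξ₁ = 0.656 × 839 → ξ₁ = 550.4 lbmol/h.
Yield of A: 3ξ₂ / 839 = 0.666 → ξ₂ = 186.3 lbmol/h.
Outlet amounts (n = n₀ + Σ ν·ξ):
  D: 839 − 1(550.4) = 288.6
  B: 0 + 1(550.4) − 2(186.3) = 177.9
  A: 0 + 3(186.3) = 558.8
Total out = 288.6 + 177.9 + 558.8 = 1025 lbmol/h.

1030 lbmol/h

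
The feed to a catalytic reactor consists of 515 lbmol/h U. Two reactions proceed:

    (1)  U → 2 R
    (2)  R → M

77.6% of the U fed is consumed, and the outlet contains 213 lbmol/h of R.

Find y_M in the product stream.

0.641

Conversion of U: U consumed = 1ξ₁ = 0.776 × 515 → ξ₁ = 399.6 lbmol/h.
R balance: n_R = 0 + 2ξ₁ − 1ξ₂ = 213 → ξ₂ = (2·399.6 − 213)/1 = 586.3 lbmol/h.
Outlet amounts (n = n₀ + Σ ν·ξ):
  U: 515 − 1(399.6) = 115.4
  R: 0 + 2(399.6) − 1(586.3) = 213
  M: 0 + 1(586.3) = 586.3
Total out = 914.6 lbmol/h; y_M = 586.3 / 914.6 = 0.641.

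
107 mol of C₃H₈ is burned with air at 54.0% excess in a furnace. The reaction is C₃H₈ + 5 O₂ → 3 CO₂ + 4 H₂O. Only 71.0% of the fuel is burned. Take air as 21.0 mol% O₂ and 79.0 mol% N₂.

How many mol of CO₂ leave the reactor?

228 mol

Stoichiometric O₂ = 5 × 107 = 535 mol; O₂ fed = 535 × 1.540 = 823.9 mol.
N₂ fed = 823.9 × 79/21 = 3099 mol.
Fuel reacted = 0.71 × 107 → ξ = 75.97 mol.
Outlet (n = n₀ + ν ξ):
  C₃H₈: 107 − 1(75.97) = 31.03
  O₂: 823.9 − 5(75.97) = 444
  N₂: 3099 (inert)
  CO₂: 0 + 3(75.97) = 227.9
  H₂O: 0 + 4(75.97) = 303.9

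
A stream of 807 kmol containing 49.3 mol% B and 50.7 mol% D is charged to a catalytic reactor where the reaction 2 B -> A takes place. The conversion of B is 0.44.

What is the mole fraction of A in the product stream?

B reacted = 0.44 × 397.9 = 175.1 kmol; ν_B = −2, so ξ = 175.1/2 = 87.53 kmol.
Outlet amounts (n = n₀ + ν ξ):
  B: 397.9 − 2(87.53) = 222.8
  A: 0 + 1(87.53) = 87.53
  D: 409.1 (inert)
Total out = 719.5 kmol; y_A = 87.53 / 719.5 = 0.1217.

0.122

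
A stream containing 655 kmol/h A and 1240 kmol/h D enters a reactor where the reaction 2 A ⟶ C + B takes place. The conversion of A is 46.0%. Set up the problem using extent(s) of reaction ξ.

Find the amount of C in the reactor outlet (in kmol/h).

151 kmol/h

A reacted = 0.46 × 655 = 301.3 kmol/h; ν_A = −2, so ξ = 301.3/2 = 150.7 kmol/h.
Outlet amounts (n = n₀ + ν ξ):
  A: 655 − 2(150.7) = 353.7
  C: 0 + 1(150.7) = 150.7
  B: 0 + 1(150.7) = 150.7
  D: 1240 (inert)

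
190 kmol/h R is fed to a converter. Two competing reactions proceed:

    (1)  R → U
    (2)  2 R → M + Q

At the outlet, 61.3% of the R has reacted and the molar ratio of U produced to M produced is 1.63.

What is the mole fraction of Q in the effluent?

0.169

Conversion of R: R consumed = 0.613 × 190 = 116.5 kmol/h = 1ξ₁ + 2ξ₂.
Selectivity: 1ξ₁ / (1ξ₂) = 1.63 → ξ₁ = 1.63 ξ₂.
Substitute: (1·1.63 + 2) ξ₂ = 116.5 → ξ₂ = 32.09 kmol/h, ξ₁ = 52.3 kmol/h.
Outlet amounts (n = n₀ + Σ ν·ξ):
  R: 190 − 1(52.3) − 2(32.09) = 73.53
  U: 0 + 1(52.3) = 52.3
  M: 0 + 1(32.09) = 32.09
  Q: 0 + 1(32.09) = 32.09
Total out = 190 kmol/h; y_Q = 32.09 / 190 = 0.1689.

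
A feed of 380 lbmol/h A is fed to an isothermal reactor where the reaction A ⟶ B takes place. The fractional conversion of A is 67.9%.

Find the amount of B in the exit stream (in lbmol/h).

A reacted = 0.679 × 380 = 258 lbmol/h; ν_A = −1, so ξ = 258/1 = 258 lbmol/h.
Outlet amounts (n = n₀ + ν ξ):
  A: 380 − 1(258) = 122
  B: 0 + 1(258) = 258

258 lbmol/h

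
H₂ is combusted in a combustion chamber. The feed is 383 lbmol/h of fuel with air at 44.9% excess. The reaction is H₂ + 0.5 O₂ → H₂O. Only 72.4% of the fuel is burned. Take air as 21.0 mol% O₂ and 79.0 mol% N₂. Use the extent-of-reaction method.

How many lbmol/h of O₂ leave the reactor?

Stoichiometric O₂ = 0.5 × 383 = 191.5 lbmol/h; O₂ fed = 191.5 × 1.449 = 277.5 lbmol/h.
N₂ fed = 277.5 × 79/21 = 1044 lbmol/h.
Fuel reacted = 0.724 × 383 → ξ = 277.3 lbmol/h.
Outlet (n = n₀ + ν ξ):
  H₂: 383 − 1(277.3) = 105.7
  O₂: 277.5 − 0.5(277.3) = 138.8
  N₂: 1044 (inert)
  H₂O: 0 + 1(277.3) = 277.3

139 lbmol/h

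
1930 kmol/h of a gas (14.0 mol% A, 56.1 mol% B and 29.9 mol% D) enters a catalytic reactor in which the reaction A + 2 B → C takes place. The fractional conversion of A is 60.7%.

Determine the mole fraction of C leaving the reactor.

A reacted = 0.607 × 270.2 = 164 kmol/h; ν_A = −1, so ξ = 164/1 = 164 kmol/h.
Outlet amounts (n = n₀ + ν ξ):
  A: 270.2 − 1(164) = 106.2
  B: 1083 − 2(164) = 754.7
  C: 0 + 1(164) = 164
  D: 577.1 (inert)
Total out = 1602 kmol/h; y_C = 164 / 1602 = 0.1024.

0.102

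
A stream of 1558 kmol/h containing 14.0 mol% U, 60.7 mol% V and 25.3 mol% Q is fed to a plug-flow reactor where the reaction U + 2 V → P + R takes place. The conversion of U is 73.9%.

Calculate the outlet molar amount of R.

U reacted = 0.739 × 218.1 = 161.2 kmol/h; ν_U = −1, so ξ = 161.2/1 = 161.2 kmol/h.
Outlet amounts (n = n₀ + ν ξ):
  U: 218.1 − 1(161.2) = 56.93
  V: 945.7 − 2(161.2) = 623.3
  P: 0 + 1(161.2) = 161.2
  R: 0 + 1(161.2) = 161.2
  Q: 394.2 (inert)

161 kmol/h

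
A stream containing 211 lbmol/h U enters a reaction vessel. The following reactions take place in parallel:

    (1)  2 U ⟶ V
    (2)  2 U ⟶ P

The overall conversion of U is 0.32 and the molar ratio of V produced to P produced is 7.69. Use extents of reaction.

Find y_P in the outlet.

Conversion of U: U consumed = 0.32 × 211 = 67.52 lbmol/h = 2ξ₁ + 2ξ₂.
Selectivity: 1ξ₁ / (1ξ₂) = 7.69 → ξ₁ = 7.69 ξ₂.
Substitute: (2·7.69 + 2) ξ₂ = 67.52 → ξ₂ = 3.885 lbmol/h, ξ₁ = 29.88 lbmol/h.
Outlet amounts (n = n₀ + Σ ν·ξ):
  U: 211 − 2(29.88) − 2(3.885) = 143.5
  V: 0 + 1(29.88) = 29.88
  P: 0 + 1(3.885) = 3.885
Total out = 177.2 lbmol/h; y_P = 3.885 / 177.2 = 0.02192.

0.0219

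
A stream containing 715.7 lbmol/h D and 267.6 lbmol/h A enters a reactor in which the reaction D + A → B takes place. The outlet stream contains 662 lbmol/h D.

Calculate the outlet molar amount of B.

53.7 lbmol/h

For D: n = n₀ − 1ξ → 662 = 715.7 − 1ξ, giving ξ = 53.7 lbmol/h.
Outlet amounts (n = n₀ + ν ξ):
  D: 715.7 − 1(53.7) = 662
  A: 267.6 − 1(53.7) = 213.9
  B: 0 + 1(53.7) = 53.7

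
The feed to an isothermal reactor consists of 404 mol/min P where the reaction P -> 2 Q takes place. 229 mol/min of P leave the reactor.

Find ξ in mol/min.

ξ = 175 mol/min

For P: n = n₀ − 1ξ → 229 = 404 − 1ξ, giving ξ = 175 mol/min.
Outlet amounts (n = n₀ + ν ξ):
  P: 404 − 1(175) = 229
  Q: 0 + 2(175) = 350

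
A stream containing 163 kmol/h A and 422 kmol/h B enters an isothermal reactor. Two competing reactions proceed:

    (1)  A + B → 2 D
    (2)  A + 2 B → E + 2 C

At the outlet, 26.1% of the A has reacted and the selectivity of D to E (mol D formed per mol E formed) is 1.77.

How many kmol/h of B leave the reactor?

357 kmol/h

Conversion of A: A consumed = 0.261 × 163 = 42.54 kmol/h = 1ξ₁ + 1ξ₂.
Selectivity: 2ξ₁ / (1ξ₂) = 1.77 → ξ₁ = 0.885 ξ₂.
Substitute: (1·0.885 + 1) ξ₂ = 42.54 → ξ₂ = 22.57 kmol/h, ξ₁ = 19.97 kmol/h.
Outlet amounts (n = n₀ + Σ ν·ξ):
  A: 163 − 1(19.97) − 1(22.57) = 120.5
  B: 422 − 1(19.97) − 2(22.57) = 356.9
  D: 0 + 2(19.97) = 39.95
  E: 0 + 1(22.57) = 22.57
  C: 0 + 2(22.57) = 45.14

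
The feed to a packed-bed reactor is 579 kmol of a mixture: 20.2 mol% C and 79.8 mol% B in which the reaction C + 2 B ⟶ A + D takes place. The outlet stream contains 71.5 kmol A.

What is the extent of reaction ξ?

For A: n = n₀ + 1ξ → 71.5 = 0 + 1ξ, giving ξ = 71.5 kmol.
Outlet amounts (n = n₀ + ν ξ):
  C: 117 − 1(71.5) = 45.46
  B: 462 − 2(71.5) = 319
  A: 0 + 1(71.5) = 71.5
  D: 0 + 1(71.5) = 71.5

ξ = 71.5 kmol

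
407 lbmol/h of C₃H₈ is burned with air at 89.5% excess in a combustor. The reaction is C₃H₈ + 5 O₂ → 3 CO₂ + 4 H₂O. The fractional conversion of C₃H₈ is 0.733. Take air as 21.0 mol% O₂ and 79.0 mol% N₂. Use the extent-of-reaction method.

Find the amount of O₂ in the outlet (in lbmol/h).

Stoichiometric O₂ = 5 × 407 = 2035 lbmol/h; O₂ fed = 2035 × 1.895 = 3856 lbmol/h.
N₂ fed = 3856 × 79/21 = 14510 lbmol/h.
Fuel reacted = 0.733 × 407 → ξ = 298.3 lbmol/h.
Outlet (n = n₀ + ν ξ):
  C₃H₈: 407 − 1(298.3) = 108.7
  O₂: 3856 − 5(298.3) = 2365
  N₂: 14510 (inert)
  CO₂: 0 + 3(298.3) = 895
  H₂O: 0 + 4(298.3) = 1193

2360 lbmol/h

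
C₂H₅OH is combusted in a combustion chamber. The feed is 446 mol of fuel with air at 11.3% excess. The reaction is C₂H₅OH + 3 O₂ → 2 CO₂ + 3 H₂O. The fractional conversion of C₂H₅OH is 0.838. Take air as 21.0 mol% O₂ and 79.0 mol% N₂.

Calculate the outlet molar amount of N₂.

Stoichiometric O₂ = 3 × 446 = 1338 mol; O₂ fed = 1338 × 1.113 = 1489 mol.
N₂ fed = 1489 × 79/21 = 5602 mol.
Fuel reacted = 0.838 × 446 → ξ = 373.7 mol.
Outlet (n = n₀ + ν ξ):
  C₂H₅OH: 446 − 1(373.7) = 72.25
  O₂: 1489 − 3(373.7) = 368
  N₂: 5602 (inert)
  CO₂: 0 + 2(373.7) = 747.5
  H₂O: 0 + 3(373.7) = 1121

5600 mol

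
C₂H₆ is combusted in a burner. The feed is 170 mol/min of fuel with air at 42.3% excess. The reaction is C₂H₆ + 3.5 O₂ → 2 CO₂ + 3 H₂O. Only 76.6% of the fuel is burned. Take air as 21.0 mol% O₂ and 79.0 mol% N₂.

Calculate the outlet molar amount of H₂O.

391 mol/min

Stoichiometric O₂ = 3.5 × 170 = 595 mol/min; O₂ fed = 595 × 1.423 = 846.7 mol/min.
N₂ fed = 846.7 × 79/21 = 3185 mol/min.
Fuel reacted = 0.766 × 170 → ξ = 130.2 mol/min.
Outlet (n = n₀ + ν ξ):
  C₂H₆: 170 − 1(130.2) = 39.78
  O₂: 846.7 − 3.5(130.2) = 390.9
  N₂: 3185 (inert)
  CO₂: 0 + 2(130.2) = 260.4
  H₂O: 0 + 3(130.2) = 390.7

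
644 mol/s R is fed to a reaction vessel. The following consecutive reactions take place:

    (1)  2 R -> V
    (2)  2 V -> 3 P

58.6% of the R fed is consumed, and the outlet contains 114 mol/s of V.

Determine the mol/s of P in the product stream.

Conversion of R: R consumed = 2ξ₁ = 0.586 × 644 → ξ₁ = 188.7 mol/s.
V balance: n_V = 0 + 1ξ₁ − 2ξ₂ = 114 → ξ₂ = (1·188.7 − 114)/2 = 37.35 mol/s.
Outlet amounts (n = n₀ + Σ ν·ξ):
  R: 644 − 2(188.7) = 266.6
  V: 0 + 1(188.7) − 2(37.35) = 114
  P: 0 + 3(37.35) = 112

112 mol/s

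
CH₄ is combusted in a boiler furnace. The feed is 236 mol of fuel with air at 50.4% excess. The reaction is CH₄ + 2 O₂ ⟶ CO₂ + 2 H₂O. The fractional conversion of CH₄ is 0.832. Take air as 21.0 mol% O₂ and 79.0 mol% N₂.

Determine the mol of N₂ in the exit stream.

2670 mol

Stoichiometric O₂ = 2 × 236 = 472 mol; O₂ fed = 472 × 1.504 = 709.9 mol.
N₂ fed = 709.9 × 79/21 = 2671 mol.
Fuel reacted = 0.832 × 236 → ξ = 196.4 mol.
Outlet (n = n₀ + ν ξ):
  CH₄: 236 − 1(196.4) = 39.65
  O₂: 709.9 − 2(196.4) = 317.2
  N₂: 2671 (inert)
  CO₂: 0 + 1(196.4) = 196.4
  H₂O: 0 + 2(196.4) = 392.7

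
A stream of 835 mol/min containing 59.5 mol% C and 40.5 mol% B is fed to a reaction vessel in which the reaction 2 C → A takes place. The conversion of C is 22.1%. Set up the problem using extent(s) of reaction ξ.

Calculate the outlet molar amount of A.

54.9 mol/min

C reacted = 0.221 × 496.8 = 109.8 mol/min; ν_C = −2, so ξ = 109.8/2 = 54.9 mol/min.
Outlet amounts (n = n₀ + ν ξ):
  C: 496.8 − 2(54.9) = 387
  A: 0 + 1(54.9) = 54.9
  B: 338.2 (inert)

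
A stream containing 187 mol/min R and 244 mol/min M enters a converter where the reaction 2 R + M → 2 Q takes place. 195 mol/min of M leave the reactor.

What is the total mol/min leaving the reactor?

For M: n = n₀ − 1ξ → 195 = 244 − 1ξ, giving ξ = 49 mol/min.
Outlet amounts (n = n₀ + ν ξ):
  R: 187 − 2(49) = 89
  M: 244 − 1(49) = 195
  Q: 0 + 2(49) = 98
Total out = 89 + 195 + 98 = 382 mol/min.

382 mol/min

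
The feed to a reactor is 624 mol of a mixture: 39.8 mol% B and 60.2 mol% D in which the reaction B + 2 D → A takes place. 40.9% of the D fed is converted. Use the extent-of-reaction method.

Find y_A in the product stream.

D reacted = 0.409 × 375.6 = 153.6 mol; ν_D = −2, so ξ = 153.6/2 = 76.82 mol.
Outlet amounts (n = n₀ + ν ξ):
  B: 248.4 − 1(76.82) = 171.5
  D: 375.6 − 2(76.82) = 222
  A: 0 + 1(76.82) = 76.82
Total out = 470.4 mol; y_A = 76.82 / 470.4 = 0.1633.

0.163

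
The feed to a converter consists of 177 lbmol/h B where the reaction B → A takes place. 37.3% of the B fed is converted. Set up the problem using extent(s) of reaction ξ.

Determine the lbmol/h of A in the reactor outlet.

B reacted = 0.373 × 177 = 66.02 lbmol/h; ν_B = −1, so ξ = 66.02/1 = 66.02 lbmol/h.
Outlet amounts (n = n₀ + ν ξ):
  B: 177 − 1(66.02) = 111
  A: 0 + 1(66.02) = 66.02

66 lbmol/h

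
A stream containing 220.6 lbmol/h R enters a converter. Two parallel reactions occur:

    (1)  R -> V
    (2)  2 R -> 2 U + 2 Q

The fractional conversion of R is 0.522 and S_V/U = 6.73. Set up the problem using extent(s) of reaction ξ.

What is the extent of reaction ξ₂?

Conversion of R: R consumed = 0.522 × 220.6 = 115.2 lbmol/h = 1ξ₁ + 2ξ₂.
Selectivity: 1ξ₁ / (2ξ₂) = 6.73 → ξ₁ = 13.46 ξ₂.
Substitute: (1·13.46 + 2) ξ₂ = 115.2 → ξ₂ = 7.448 lbmol/h, ξ₁ = 100.3 lbmol/h.
Outlet amounts (n = n₀ + Σ ν·ξ):
  R: 220.6 − 1(100.3) − 2(7.448) = 105.4
  V: 0 + 1(100.3) = 100.3
  U: 0 + 2(7.448) = 14.9
  Q: 0 + 2(7.448) = 14.9

ξ₂ = 7.45 lbmol/h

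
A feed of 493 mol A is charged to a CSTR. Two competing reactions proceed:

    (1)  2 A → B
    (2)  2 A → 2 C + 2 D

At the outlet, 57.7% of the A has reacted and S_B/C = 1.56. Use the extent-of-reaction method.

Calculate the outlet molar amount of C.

69 mol

Conversion of A: A consumed = 0.577 × 493 = 284.5 mol = 2ξ₁ + 2ξ₂.
Selectivity: 1ξ₁ / (2ξ₂) = 1.56 → ξ₁ = 3.12 ξ₂.
Substitute: (2·3.12 + 2) ξ₂ = 284.5 → ξ₂ = 34.52 mol, ξ₁ = 107.7 mol.
Outlet amounts (n = n₀ + Σ ν·ξ):
  A: 493 − 2(107.7) − 2(34.52) = 208.5
  B: 0 + 1(107.7) = 107.7
  C: 0 + 2(34.52) = 69.04
  D: 0 + 2(34.52) = 69.04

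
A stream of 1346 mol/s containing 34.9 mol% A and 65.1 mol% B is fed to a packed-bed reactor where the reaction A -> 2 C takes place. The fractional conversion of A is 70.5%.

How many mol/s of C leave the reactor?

A reacted = 0.705 × 469.8 = 331.2 mol/s; ν_A = −1, so ξ = 331.2/1 = 331.2 mol/s.
Outlet amounts (n = n₀ + ν ξ):
  A: 469.8 − 1(331.2) = 138.6
  C: 0 + 2(331.2) = 662.4
  B: 876.2 (inert)

662 mol/s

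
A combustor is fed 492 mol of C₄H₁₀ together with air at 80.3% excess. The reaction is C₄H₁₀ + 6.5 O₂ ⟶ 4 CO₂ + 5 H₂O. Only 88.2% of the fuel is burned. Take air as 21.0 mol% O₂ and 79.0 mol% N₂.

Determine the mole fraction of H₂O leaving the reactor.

0.0759

Stoichiometric O₂ = 6.5 × 492 = 3198 mol; O₂ fed = 3198 × 1.803 = 5766 mol.
N₂ fed = 5766 × 79/21 = 21690 mol.
Fuel reacted = 0.882 × 492 → ξ = 433.9 mol.
Outlet (n = n₀ + ν ξ):
  C₄H₁₀: 492 − 1(433.9) = 58.06
  O₂: 5766 − 6.5(433.9) = 2945
  N₂: 21690 (inert)
  CO₂: 0 + 4(433.9) = 1736
  H₂O: 0 + 5(433.9) = 2170
Total out = 28600 mol; y_H₂O = 2170 / 28600 = 0.07586.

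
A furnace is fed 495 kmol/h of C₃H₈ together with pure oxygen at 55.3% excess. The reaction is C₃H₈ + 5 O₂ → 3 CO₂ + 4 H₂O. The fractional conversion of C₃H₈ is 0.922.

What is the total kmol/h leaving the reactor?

4800 kmol/h

Stoichiometric O₂ = 5 × 495 = 2475 kmol/h; O₂ fed = 2475 × 1.553 = 3844 kmol/h.
Fuel reacted = 0.922 × 495 → ξ = 456.4 kmol/h.
Outlet (n = n₀ + ν ξ):
  C₃H₈: 495 − 1(456.4) = 38.61
  O₂: 3844 − 5(456.4) = 1562
  CO₂: 0 + 3(456.4) = 1369
  H₂O: 0 + 4(456.4) = 1826
Total out = 38.61 + 1562 + 1369 + 1826 = 4795 kmol/h.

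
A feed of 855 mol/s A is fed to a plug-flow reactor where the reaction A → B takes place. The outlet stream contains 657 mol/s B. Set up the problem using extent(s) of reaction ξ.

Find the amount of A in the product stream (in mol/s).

198 mol/s

For B: n = n₀ + 1ξ → 657 = 0 + 1ξ, giving ξ = 657 mol/s.
Outlet amounts (n = n₀ + ν ξ):
  A: 855 − 1(657) = 198
  B: 0 + 1(657) = 657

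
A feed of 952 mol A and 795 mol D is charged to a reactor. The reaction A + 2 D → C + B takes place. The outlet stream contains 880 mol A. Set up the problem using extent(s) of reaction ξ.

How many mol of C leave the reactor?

72 mol

For A: n = n₀ − 1ξ → 880 = 952 − 1ξ, giving ξ = 72 mol.
Outlet amounts (n = n₀ + ν ξ):
  A: 952 − 1(72) = 880
  D: 795 − 2(72) = 651
  C: 0 + 1(72) = 72
  B: 0 + 1(72) = 72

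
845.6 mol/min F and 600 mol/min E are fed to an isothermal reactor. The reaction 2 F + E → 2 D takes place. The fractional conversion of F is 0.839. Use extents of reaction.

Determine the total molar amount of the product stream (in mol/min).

F reacted = 0.839 × 845.6 = 709.5 mol/min; ν_F = −2, so ξ = 709.5/2 = 354.7 mol/min.
Outlet amounts (n = n₀ + ν ξ):
  F: 845.6 − 2(354.7) = 136.1
  E: 600 − 1(354.7) = 245.3
  D: 0 + 2(354.7) = 709.5
Total out = 136.1 + 245.3 + 709.5 = 1091 mol/min.

1090 mol/min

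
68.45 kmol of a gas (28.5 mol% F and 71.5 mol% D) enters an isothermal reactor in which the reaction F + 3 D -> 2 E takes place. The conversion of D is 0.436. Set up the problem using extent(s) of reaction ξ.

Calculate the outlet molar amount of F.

12.4 kmol

D reacted = 0.436 × 48.94 = 21.34 kmol; ν_D = −3, so ξ = 21.34/3 = 7.113 kmol.
Outlet amounts (n = n₀ + ν ξ):
  F: 19.51 − 1(7.113) = 12.4
  D: 48.94 − 3(7.113) = 27.6
  E: 0 + 2(7.113) = 14.23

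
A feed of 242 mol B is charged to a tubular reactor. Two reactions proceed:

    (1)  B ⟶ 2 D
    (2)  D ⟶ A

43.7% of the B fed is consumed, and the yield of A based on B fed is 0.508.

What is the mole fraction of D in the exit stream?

Conversion of B: B consumed = 1ξ₁ = 0.437 × 242 → ξ₁ = 105.8 mol.
Yield of A: 1ξ₂ / 242 = 0.508 → ξ₂ = 122.9 mol.
Outlet amounts (n = n₀ + Σ ν·ξ):
  B: 242 − 1(105.8) = 136.2
  D: 0 + 2(105.8) − 1(122.9) = 88.57
  A: 0 + 1(122.9) = 122.9
Total out = 347.8 mol; y_D = 88.57 / 347.8 = 0.2547.

0.255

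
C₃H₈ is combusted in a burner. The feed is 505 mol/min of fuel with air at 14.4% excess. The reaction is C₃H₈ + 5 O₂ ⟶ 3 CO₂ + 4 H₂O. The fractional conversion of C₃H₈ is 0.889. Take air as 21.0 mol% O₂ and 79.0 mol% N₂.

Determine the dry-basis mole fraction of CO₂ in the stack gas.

0.104

Stoichiometric O₂ = 5 × 505 = 2525 mol/min; O₂ fed = 2525 × 1.144 = 2889 mol/min.
N₂ fed = 2889 × 79/21 = 10870 mol/min.
Fuel reacted = 0.889 × 505 → ξ = 448.9 mol/min.
Outlet (n = n₀ + ν ξ):
  C₃H₈: 505 − 1(448.9) = 56.06
  O₂: 2889 − 5(448.9) = 643.9
  N₂: 10870 (inert)
  CO₂: 0 + 3(448.9) = 1347
  H₂O: 0 + 4(448.9) = 1796
Dry total = 12910 mol/min; y_CO₂ (dry) = 1347 / 12910 = 0.1043.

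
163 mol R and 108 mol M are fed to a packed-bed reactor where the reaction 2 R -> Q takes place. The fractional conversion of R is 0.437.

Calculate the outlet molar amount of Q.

R reacted = 0.437 × 163 = 71.23 mol; ν_R = −2, so ξ = 71.23/2 = 35.62 mol.
Outlet amounts (n = n₀ + ν ξ):
  R: 163 − 2(35.62) = 91.77
  Q: 0 + 1(35.62) = 35.62
  M: 108 (inert)

35.6 mol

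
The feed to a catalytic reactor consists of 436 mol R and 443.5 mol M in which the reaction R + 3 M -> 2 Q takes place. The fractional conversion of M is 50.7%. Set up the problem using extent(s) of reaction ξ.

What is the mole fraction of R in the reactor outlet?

0.495

M reacted = 0.507 × 443.5 = 224.9 mol; ν_M = −3, so ξ = 224.9/3 = 74.95 mol.
Outlet amounts (n = n₀ + ν ξ):
  R: 436 − 1(74.95) = 361
  M: 443.5 − 3(74.95) = 218.6
  Q: 0 + 2(74.95) = 149.9
Total out = 729.6 mol; y_R = 361 / 729.6 = 0.4949.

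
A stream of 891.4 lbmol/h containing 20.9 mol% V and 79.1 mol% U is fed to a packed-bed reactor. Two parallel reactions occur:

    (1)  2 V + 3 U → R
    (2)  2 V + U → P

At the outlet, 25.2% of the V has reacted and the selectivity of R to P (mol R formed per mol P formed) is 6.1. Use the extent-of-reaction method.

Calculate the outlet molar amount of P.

Conversion of V: V consumed = 0.252 × 186.3 = 46.95 lbmol/h = 2ξ₁ + 2ξ₂.
Selectivity: 1ξ₁ / (1ξ₂) = 6.1 → ξ₁ = 6.1 ξ₂.
Substitute: (2·6.1 + 2) ξ₂ = 46.95 → ξ₂ = 3.306 lbmol/h, ξ₁ = 20.17 lbmol/h.
Outlet amounts (n = n₀ + Σ ν·ξ):
  V: 186.3 − 2(20.17) − 2(3.306) = 139.4
  U: 705.1 − 3(20.17) − 1(3.306) = 641.3
  R: 0 + 1(20.17) = 20.17
  P: 0 + 1(3.306) = 3.306

3.31 lbmol/h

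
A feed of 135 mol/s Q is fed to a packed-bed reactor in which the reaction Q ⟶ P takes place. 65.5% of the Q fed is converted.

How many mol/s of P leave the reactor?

Q reacted = 0.655 × 135 = 88.42 mol/s; ν_Q = −1, so ξ = 88.42/1 = 88.42 mol/s.
Outlet amounts (n = n₀ + ν ξ):
  Q: 135 − 1(88.42) = 46.58
  P: 0 + 1(88.42) = 88.42

88.4 mol/s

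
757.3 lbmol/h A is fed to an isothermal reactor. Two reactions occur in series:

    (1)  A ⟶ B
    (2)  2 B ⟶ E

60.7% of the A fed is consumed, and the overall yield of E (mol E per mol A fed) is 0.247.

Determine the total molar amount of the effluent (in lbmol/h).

Conversion of A: A consumed = 1ξ₁ = 0.607 × 757.3 → ξ₁ = 459.7 lbmol/h.
Yield of E: 1ξ₂ / 757.3 = 0.247 → ξ₂ = 187.1 lbmol/h.
Outlet amounts (n = n₀ + Σ ν·ξ):
  A: 757.3 − 1(459.7) = 297.6
  B: 0 + 1(459.7) − 2(187.1) = 85.57
  E: 0 + 1(187.1) = 187.1
Total out = 297.6 + 85.57 + 187.1 = 570.2 lbmol/h.

570 lbmol/h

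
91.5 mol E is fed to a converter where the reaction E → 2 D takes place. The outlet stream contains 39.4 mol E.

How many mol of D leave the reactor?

For E: n = n₀ − 1ξ → 39.4 = 91.5 − 1ξ, giving ξ = 52.1 mol.
Outlet amounts (n = n₀ + ν ξ):
  E: 91.5 − 1(52.1) = 39.4
  D: 0 + 2(52.1) = 104.2

104 mol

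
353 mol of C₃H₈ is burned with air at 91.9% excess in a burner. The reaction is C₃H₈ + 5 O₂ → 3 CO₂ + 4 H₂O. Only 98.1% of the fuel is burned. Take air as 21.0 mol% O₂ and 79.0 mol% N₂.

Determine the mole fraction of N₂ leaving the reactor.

0.757

Stoichiometric O₂ = 5 × 353 = 1765 mol; O₂ fed = 1765 × 1.919 = 3387 mol.
N₂ fed = 3387 × 79/21 = 12740 mol.
Fuel reacted = 0.981 × 353 → ξ = 346.3 mol.
Outlet (n = n₀ + ν ξ):
  C₃H₈: 353 − 1(346.3) = 6.707
  O₂: 3387 − 5(346.3) = 1656
  N₂: 12740 (inert)
  CO₂: 0 + 3(346.3) = 1039
  H₂O: 0 + 4(346.3) = 1385
Total out = 16830 mol; y_N₂ = 12740 / 16830 = 0.7572.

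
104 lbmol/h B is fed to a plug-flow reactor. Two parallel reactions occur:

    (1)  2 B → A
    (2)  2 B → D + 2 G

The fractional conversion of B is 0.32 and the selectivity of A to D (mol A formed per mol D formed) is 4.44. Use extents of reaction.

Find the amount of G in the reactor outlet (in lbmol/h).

Conversion of B: B consumed = 0.32 × 104 = 33.28 lbmol/h = 2ξ₁ + 2ξ₂.
Selectivity: 1ξ₁ / (1ξ₂) = 4.44 → ξ₁ = 4.44 ξ₂.
Substitute: (2·4.44 + 2) ξ₂ = 33.28 → ξ₂ = 3.059 lbmol/h, ξ₁ = 13.58 lbmol/h.
Outlet amounts (n = n₀ + Σ ν·ξ):
  B: 104 − 2(13.58) − 2(3.059) = 70.72
  A: 0 + 1(13.58) = 13.58
  D: 0 + 1(3.059) = 3.059
  G: 0 + 2(3.059) = 6.118

6.12 lbmol/h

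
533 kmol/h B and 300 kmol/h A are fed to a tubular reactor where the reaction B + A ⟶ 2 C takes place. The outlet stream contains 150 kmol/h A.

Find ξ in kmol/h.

For A: n = n₀ − 1ξ → 150 = 300 − 1ξ, giving ξ = 150 kmol/h.
Outlet amounts (n = n₀ + ν ξ):
  B: 533 − 1(150) = 383
  A: 300 − 1(150) = 150
  C: 0 + 2(150) = 300

ξ = 150 kmol/h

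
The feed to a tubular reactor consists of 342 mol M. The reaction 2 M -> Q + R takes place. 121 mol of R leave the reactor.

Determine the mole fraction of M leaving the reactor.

For R: n = n₀ + 1ξ → 121 = 0 + 1ξ, giving ξ = 121 mol.
Outlet amounts (n = n₀ + ν ξ):
  M: 342 − 2(121) = 100
  Q: 0 + 1(121) = 121
  R: 0 + 1(121) = 121
Total out = 342 mol; y_M = 100 / 342 = 0.2924.

0.292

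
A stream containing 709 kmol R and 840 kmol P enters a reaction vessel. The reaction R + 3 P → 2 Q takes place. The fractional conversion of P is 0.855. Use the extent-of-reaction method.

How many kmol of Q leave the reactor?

479 kmol

P reacted = 0.855 × 840 = 718.2 kmol; ν_P = −3, so ξ = 718.2/3 = 239.4 kmol.
Outlet amounts (n = n₀ + ν ξ):
  R: 709 − 1(239.4) = 469.6
  P: 840 − 3(239.4) = 121.8
  Q: 0 + 2(239.4) = 478.8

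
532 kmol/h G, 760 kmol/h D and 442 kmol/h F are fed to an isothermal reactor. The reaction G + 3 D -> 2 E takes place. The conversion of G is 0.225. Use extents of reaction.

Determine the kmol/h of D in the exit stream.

G reacted = 0.225 × 532 = 119.7 kmol/h; ν_G = −1, so ξ = 119.7/1 = 119.7 kmol/h.
Outlet amounts (n = n₀ + ν ξ):
  G: 532 − 1(119.7) = 412.3
  D: 760 − 3(119.7) = 400.9
  E: 0 + 2(119.7) = 239.4
  F: 442 (inert)

401 kmol/h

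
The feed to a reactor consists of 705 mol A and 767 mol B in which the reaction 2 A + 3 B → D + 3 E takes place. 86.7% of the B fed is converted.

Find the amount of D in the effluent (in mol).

B reacted = 0.867 × 767 = 665 mol; ν_B = −3, so ξ = 665/3 = 221.7 mol.
Outlet amounts (n = n₀ + ν ξ):
  A: 705 − 2(221.7) = 261.7
  B: 767 − 3(221.7) = 102
  D: 0 + 1(221.7) = 221.7
  E: 0 + 3(221.7) = 665

222 mol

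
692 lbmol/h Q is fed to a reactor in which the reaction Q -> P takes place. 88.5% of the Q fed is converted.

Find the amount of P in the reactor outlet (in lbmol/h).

612 lbmol/h

Q reacted = 0.885 × 692 = 612.4 lbmol/h; ν_Q = −1, so ξ = 612.4/1 = 612.4 lbmol/h.
Outlet amounts (n = n₀ + ν ξ):
  Q: 692 − 1(612.4) = 79.58
  P: 0 + 1(612.4) = 612.4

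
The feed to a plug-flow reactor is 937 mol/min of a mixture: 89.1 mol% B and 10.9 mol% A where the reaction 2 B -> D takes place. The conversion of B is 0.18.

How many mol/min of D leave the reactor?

B reacted = 0.18 × 834.9 = 150.3 mol/min; ν_B = −2, so ξ = 150.3/2 = 75.14 mol/min.
Outlet amounts (n = n₀ + ν ξ):
  B: 834.9 − 2(75.14) = 684.6
  D: 0 + 1(75.14) = 75.14
  A: 102.1 (inert)

75.1 mol/min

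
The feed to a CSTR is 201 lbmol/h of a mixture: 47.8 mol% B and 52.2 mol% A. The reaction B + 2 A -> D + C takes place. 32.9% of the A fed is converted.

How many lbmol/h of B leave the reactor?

A reacted = 0.329 × 104.9 = 34.52 lbmol/h; ν_A = −2, so ξ = 34.52/2 = 17.26 lbmol/h.
Outlet amounts (n = n₀ + ν ξ):
  B: 96.08 − 1(17.26) = 78.82
  A: 104.9 − 2(17.26) = 70.4
  D: 0 + 1(17.26) = 17.26
  C: 0 + 1(17.26) = 17.26

78.8 lbmol/h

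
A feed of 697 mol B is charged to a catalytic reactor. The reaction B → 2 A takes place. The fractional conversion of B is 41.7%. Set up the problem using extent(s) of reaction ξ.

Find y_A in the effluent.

B reacted = 0.417 × 697 = 290.6 mol; ν_B = −1, so ξ = 290.6/1 = 290.6 mol.
Outlet amounts (n = n₀ + ν ξ):
  B: 697 − 1(290.6) = 406.4
  A: 0 + 2(290.6) = 581.3
Total out = 987.6 mol; y_A = 581.3 / 987.6 = 0.5886.

0.589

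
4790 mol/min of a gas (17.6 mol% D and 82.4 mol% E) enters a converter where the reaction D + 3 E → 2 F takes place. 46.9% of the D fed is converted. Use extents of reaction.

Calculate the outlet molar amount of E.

2760 mol/min

D reacted = 0.469 × 843 = 395.4 mol/min; ν_D = −1, so ξ = 395.4/1 = 395.4 mol/min.
Outlet amounts (n = n₀ + ν ξ):
  D: 843 − 1(395.4) = 447.7
  E: 3947 − 3(395.4) = 2761
  F: 0 + 2(395.4) = 790.8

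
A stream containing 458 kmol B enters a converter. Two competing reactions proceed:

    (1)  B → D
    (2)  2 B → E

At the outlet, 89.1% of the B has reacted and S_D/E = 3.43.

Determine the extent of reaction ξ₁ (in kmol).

ξ₁ = 258 kmol

Conversion of B: B consumed = 0.891 × 458 = 408.1 kmol = 1ξ₁ + 2ξ₂.
Selectivity: 1ξ₁ / (1ξ₂) = 3.43 → ξ₁ = 3.43 ξ₂.
Substitute: (1·3.43 + 2) ξ₂ = 408.1 → ξ₂ = 75.15 kmol, ξ₁ = 257.8 kmol.
Outlet amounts (n = n₀ + Σ ν·ξ):
  B: 458 − 1(257.8) − 2(75.15) = 49.92
  D: 0 + 1(257.8) = 257.8
  E: 0 + 1(75.15) = 75.15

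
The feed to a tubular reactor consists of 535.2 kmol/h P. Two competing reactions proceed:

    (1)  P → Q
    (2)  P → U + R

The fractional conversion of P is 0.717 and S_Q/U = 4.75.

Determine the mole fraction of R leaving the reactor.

Conversion of P: P consumed = 0.717 × 535.2 = 383.7 kmol/h = 1ξ₁ + 1ξ₂.
Selectivity: 1ξ₁ / (1ξ₂) = 4.75 → ξ₁ = 4.75 ξ₂.
Substitute: (1·4.75 + 1) ξ₂ = 383.7 → ξ₂ = 66.74 kmol/h, ξ₁ = 317 kmol/h.
Outlet amounts (n = n₀ + Σ ν·ξ):
  P: 535.2 − 1(317) − 1(66.74) = 151.5
  Q: 0 + 1(317) = 317
  U: 0 + 1(66.74) = 66.74
  R: 0 + 1(66.74) = 66.74
Total out = 601.9 kmol/h; y_R = 66.74 / 601.9 = 0.1109.

0.111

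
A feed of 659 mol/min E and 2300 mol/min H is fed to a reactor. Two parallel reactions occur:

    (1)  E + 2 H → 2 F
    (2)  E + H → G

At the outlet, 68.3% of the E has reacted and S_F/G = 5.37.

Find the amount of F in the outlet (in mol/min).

Conversion of E: E consumed = 0.683 × 659 = 450.1 mol/min = 1ξ₁ + 1ξ₂.
Selectivity: 2ξ₁ / (1ξ₂) = 5.37 → ξ₁ = 2.685 ξ₂.
Substitute: (1·2.685 + 1) ξ₂ = 450.1 → ξ₂ = 122.1 mol/min, ξ₁ = 328 mol/min.
Outlet amounts (n = n₀ + Σ ν·ξ):
  E: 659 − 1(328) − 1(122.1) = 208.9
  H: 2300 − 2(328) − 1(122.1) = 1522
  F: 0 + 2(328) = 655.9
  G: 0 + 1(122.1) = 122.1

656 mol/min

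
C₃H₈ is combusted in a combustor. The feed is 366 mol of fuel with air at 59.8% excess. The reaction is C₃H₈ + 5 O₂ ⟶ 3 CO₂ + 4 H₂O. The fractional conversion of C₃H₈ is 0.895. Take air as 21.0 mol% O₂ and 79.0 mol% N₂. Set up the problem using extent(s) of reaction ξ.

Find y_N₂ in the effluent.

Stoichiometric O₂ = 5 × 366 = 1830 mol; O₂ fed = 1830 × 1.598 = 2924 mol.
N₂ fed = 2924 × 79/21 = 11000 mol.
Fuel reacted = 0.895 × 366 → ξ = 327.6 mol.
Outlet (n = n₀ + ν ξ):
  C₃H₈: 366 − 1(327.6) = 38.43
  O₂: 2924 − 5(327.6) = 1286
  N₂: 11000 (inert)
  CO₂: 0 + 3(327.6) = 982.7
  H₂O: 0 + 4(327.6) = 1310
Total out = 14620 mol; y_N₂ = 11000 / 14620 = 0.7525.

0.753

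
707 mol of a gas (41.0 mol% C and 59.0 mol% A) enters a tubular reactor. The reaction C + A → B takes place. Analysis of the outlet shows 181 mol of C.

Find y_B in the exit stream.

0.182

For C: n = n₀ − 1ξ → 181 = 289.9 − 1ξ, giving ξ = 108.9 mol.
Outlet amounts (n = n₀ + ν ξ):
  C: 289.9 − 1(108.9) = 181
  A: 417.1 − 1(108.9) = 308.3
  B: 0 + 1(108.9) = 108.9
Total out = 598.1 mol; y_B = 108.9 / 598.1 = 0.182.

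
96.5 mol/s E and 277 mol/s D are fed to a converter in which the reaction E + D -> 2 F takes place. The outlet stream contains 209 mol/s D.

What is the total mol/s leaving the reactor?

374 mol/s

For D: n = n₀ − 1ξ → 209 = 277 − 1ξ, giving ξ = 68 mol/s.
Outlet amounts (n = n₀ + ν ξ):
  E: 96.5 − 1(68) = 28.5
  D: 277 − 1(68) = 209
  F: 0 + 2(68) = 136
Total out = 28.5 + 209 + 136 = 373.5 mol/s.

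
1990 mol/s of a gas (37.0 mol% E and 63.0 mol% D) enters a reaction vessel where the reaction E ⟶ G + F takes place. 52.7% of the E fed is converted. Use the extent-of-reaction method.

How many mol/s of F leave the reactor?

E reacted = 0.527 × 736.3 = 388 mol/s; ν_E = −1, so ξ = 388/1 = 388 mol/s.
Outlet amounts (n = n₀ + ν ξ):
  E: 736.3 − 1(388) = 348.3
  G: 0 + 1(388) = 388
  F: 0 + 1(388) = 388
  D: 1254 (inert)

388 mol/s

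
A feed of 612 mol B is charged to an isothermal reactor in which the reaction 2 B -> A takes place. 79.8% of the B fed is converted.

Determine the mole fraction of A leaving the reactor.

B reacted = 0.798 × 612 = 488.4 mol; ν_B = −2, so ξ = 488.4/2 = 244.2 mol.
Outlet amounts (n = n₀ + ν ξ):
  B: 612 − 2(244.2) = 123.6
  A: 0 + 1(244.2) = 244.2
Total out = 367.8 mol; y_A = 244.2 / 367.8 = 0.6639.

0.664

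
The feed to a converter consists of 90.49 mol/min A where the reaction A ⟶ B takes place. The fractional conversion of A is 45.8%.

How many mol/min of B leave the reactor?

A reacted = 0.458 × 90.49 = 41.44 mol/min; ν_A = −1, so ξ = 41.44/1 = 41.44 mol/min.
Outlet amounts (n = n₀ + ν ξ):
  A: 90.49 − 1(41.44) = 49.05
  B: 0 + 1(41.44) = 41.44

41.4 mol/min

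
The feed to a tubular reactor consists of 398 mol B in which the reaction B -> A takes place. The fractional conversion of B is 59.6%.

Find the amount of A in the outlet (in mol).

237 mol

B reacted = 0.596 × 398 = 237.2 mol; ν_B = −1, so ξ = 237.2/1 = 237.2 mol.
Outlet amounts (n = n₀ + ν ξ):
  B: 398 − 1(237.2) = 160.8
  A: 0 + 1(237.2) = 237.2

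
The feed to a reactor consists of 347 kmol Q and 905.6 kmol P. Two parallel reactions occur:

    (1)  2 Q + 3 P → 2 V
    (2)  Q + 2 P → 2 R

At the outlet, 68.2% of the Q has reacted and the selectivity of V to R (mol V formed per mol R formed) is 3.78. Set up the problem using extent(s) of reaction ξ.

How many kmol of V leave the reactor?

209 kmol

Conversion of Q: Q consumed = 0.682 × 347 = 236.7 kmol = 2ξ₁ + 1ξ₂.
Selectivity: 2ξ₁ / (2ξ₂) = 3.78 → ξ₁ = 3.78 ξ₂.
Substitute: (2·3.78 + 1) ξ₂ = 236.7 → ξ₂ = 27.65 kmol, ξ₁ = 104.5 kmol.
Outlet amounts (n = n₀ + Σ ν·ξ):
  Q: 347 − 2(104.5) − 1(27.65) = 110.3
  P: 905.6 − 3(104.5) − 2(27.65) = 536.8
  V: 0 + 2(104.5) = 209
  R: 0 + 2(27.65) = 55.29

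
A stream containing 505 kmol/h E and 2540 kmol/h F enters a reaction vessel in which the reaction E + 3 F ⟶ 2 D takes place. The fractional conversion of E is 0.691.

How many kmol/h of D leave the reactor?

E reacted = 0.691 × 505 = 349 kmol/h; ν_E = −1, so ξ = 349/1 = 349 kmol/h.
Outlet amounts (n = n₀ + ν ξ):
  E: 505 − 1(349) = 156
  F: 2540 − 3(349) = 1493
  D: 0 + 2(349) = 697.9

698 kmol/h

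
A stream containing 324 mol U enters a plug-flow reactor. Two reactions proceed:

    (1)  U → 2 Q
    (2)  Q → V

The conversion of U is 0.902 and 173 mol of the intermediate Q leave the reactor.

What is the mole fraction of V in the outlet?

0.668

Conversion of U: U consumed = 1ξ₁ = 0.902 × 324 → ξ₁ = 292.2 mol.
Q balance: n_Q = 0 + 2ξ₁ − 1ξ₂ = 173 → ξ₂ = (2·292.2 − 173)/1 = 411.5 mol.
Outlet amounts (n = n₀ + Σ ν·ξ):
  U: 324 − 1(292.2) = 31.75
  Q: 0 + 2(292.2) − 1(411.5) = 173
  V: 0 + 1(411.5) = 411.5
Total out = 616.2 mol; y_V = 411.5 / 616.2 = 0.6677.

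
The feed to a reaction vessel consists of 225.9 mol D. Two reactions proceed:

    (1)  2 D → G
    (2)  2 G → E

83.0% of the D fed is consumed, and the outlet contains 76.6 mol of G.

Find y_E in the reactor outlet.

Conversion of D: D consumed = 2ξ₁ = 0.83 × 225.9 → ξ₁ = 93.75 mol.
G balance: n_G = 0 + 1ξ₁ − 2ξ₂ = 76.6 → ξ₂ = (1·93.75 − 76.6)/2 = 8.574 mol.
Outlet amounts (n = n₀ + Σ ν·ξ):
  D: 225.9 − 2(93.75) = 38.4
  G: 0 + 1(93.75) − 2(8.574) = 76.6
  E: 0 + 1(8.574) = 8.574
Total out = 123.6 mol; y_E = 8.574 / 123.6 = 0.06938.

0.0694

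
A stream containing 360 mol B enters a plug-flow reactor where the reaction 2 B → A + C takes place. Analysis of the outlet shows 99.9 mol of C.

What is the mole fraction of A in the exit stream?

0.278

For C: n = n₀ + 1ξ → 99.9 = 0 + 1ξ, giving ξ = 99.9 mol.
Outlet amounts (n = n₀ + ν ξ):
  B: 360 − 2(99.9) = 160.2
  A: 0 + 1(99.9) = 99.9
  C: 0 + 1(99.9) = 99.9
Total out = 360 mol; y_A = 99.9 / 360 = 0.2775.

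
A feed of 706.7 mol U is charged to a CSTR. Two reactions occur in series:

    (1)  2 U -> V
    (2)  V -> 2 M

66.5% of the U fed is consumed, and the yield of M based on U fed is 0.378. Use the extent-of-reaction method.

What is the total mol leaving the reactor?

Conversion of U: U consumed = 2ξ₁ = 0.665 × 706.7 → ξ₁ = 235 mol.
Yield of M: 2ξ₂ / 706.7 = 0.378 → ξ₂ = 133.6 mol.
Outlet amounts (n = n₀ + Σ ν·ξ):
  U: 706.7 − 2(235) = 236.7
  V: 0 + 1(235) − 1(133.6) = 101.4
  M: 0 + 2(133.6) = 267.1
Total out = 236.7 + 101.4 + 267.1 = 605.3 mol.

605 mol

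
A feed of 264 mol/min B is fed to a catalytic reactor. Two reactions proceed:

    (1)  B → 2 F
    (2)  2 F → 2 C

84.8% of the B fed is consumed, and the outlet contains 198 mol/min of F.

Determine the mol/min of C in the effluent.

Conversion of B: B consumed = 1ξ₁ = 0.848 × 264 → ξ₁ = 223.9 mol/min.
F balance: n_F = 0 + 2ξ₁ − 2ξ₂ = 198 → ξ₂ = (2·223.9 − 198)/2 = 124.9 mol/min.
Outlet amounts (n = n₀ + Σ ν·ξ):
  B: 264 − 1(223.9) = 40.13
  F: 0 + 2(223.9) − 2(124.9) = 198
  C: 0 + 2(124.9) = 249.7

250 mol/min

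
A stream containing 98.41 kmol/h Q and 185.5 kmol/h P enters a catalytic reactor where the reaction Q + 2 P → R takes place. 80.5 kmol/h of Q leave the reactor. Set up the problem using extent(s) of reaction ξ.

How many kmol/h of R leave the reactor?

17.9 kmol/h

For Q: n = n₀ − 1ξ → 80.5 = 98.41 − 1ξ, giving ξ = 17.91 kmol/h.
Outlet amounts (n = n₀ + ν ξ):
  Q: 98.41 − 1(17.91) = 80.5
  P: 185.5 − 2(17.91) = 149.7
  R: 0 + 1(17.91) = 17.91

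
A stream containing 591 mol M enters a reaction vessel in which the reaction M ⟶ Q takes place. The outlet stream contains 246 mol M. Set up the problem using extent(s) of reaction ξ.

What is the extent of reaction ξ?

ξ = 345 mol

For M: n = n₀ − 1ξ → 246 = 591 − 1ξ, giving ξ = 345 mol.
Outlet amounts (n = n₀ + ν ξ):
  M: 591 − 1(345) = 246
  Q: 0 + 1(345) = 345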